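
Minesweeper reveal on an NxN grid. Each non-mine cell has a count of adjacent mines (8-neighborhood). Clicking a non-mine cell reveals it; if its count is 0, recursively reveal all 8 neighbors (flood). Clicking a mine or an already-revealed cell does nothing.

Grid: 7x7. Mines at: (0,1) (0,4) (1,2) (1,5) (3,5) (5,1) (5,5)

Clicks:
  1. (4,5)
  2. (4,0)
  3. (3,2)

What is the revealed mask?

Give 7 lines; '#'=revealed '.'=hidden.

Click 1 (4,5) count=2: revealed 1 new [(4,5)] -> total=1
Click 2 (4,0) count=1: revealed 1 new [(4,0)] -> total=2
Click 3 (3,2) count=0: revealed 22 new [(1,0) (1,1) (2,0) (2,1) (2,2) (2,3) (2,4) (3,0) (3,1) (3,2) (3,3) (3,4) (4,1) (4,2) (4,3) (4,4) (5,2) (5,3) (5,4) (6,2) (6,3) (6,4)] -> total=24

Answer: .......
##.....
#####..
#####..
######.
..###..
..###..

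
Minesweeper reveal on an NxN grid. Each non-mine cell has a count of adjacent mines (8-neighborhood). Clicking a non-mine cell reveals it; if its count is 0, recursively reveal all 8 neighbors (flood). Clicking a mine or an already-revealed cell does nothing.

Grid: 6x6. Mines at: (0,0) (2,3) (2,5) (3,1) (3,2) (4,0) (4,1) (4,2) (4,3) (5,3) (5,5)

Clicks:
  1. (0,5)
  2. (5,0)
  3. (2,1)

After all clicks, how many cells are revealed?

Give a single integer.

Answer: 12

Derivation:
Click 1 (0,5) count=0: revealed 10 new [(0,1) (0,2) (0,3) (0,4) (0,5) (1,1) (1,2) (1,3) (1,4) (1,5)] -> total=10
Click 2 (5,0) count=2: revealed 1 new [(5,0)] -> total=11
Click 3 (2,1) count=2: revealed 1 new [(2,1)] -> total=12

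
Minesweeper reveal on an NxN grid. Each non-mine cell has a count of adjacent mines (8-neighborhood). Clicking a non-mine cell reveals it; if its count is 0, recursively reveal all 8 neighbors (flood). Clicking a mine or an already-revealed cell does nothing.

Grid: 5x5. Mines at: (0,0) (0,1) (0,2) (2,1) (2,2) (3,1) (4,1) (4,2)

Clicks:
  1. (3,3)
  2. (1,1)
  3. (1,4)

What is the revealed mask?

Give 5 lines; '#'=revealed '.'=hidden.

Answer: ...##
.#.##
...##
...##
...##

Derivation:
Click 1 (3,3) count=2: revealed 1 new [(3,3)] -> total=1
Click 2 (1,1) count=5: revealed 1 new [(1,1)] -> total=2
Click 3 (1,4) count=0: revealed 9 new [(0,3) (0,4) (1,3) (1,4) (2,3) (2,4) (3,4) (4,3) (4,4)] -> total=11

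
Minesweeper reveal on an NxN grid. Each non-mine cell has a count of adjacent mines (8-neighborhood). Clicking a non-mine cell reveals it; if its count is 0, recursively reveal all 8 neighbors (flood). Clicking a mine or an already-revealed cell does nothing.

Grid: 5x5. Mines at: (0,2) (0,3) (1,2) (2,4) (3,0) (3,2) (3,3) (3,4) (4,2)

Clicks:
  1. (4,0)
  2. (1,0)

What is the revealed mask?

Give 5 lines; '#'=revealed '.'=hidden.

Answer: ##...
##...
##...
.....
#....

Derivation:
Click 1 (4,0) count=1: revealed 1 new [(4,0)] -> total=1
Click 2 (1,0) count=0: revealed 6 new [(0,0) (0,1) (1,0) (1,1) (2,0) (2,1)] -> total=7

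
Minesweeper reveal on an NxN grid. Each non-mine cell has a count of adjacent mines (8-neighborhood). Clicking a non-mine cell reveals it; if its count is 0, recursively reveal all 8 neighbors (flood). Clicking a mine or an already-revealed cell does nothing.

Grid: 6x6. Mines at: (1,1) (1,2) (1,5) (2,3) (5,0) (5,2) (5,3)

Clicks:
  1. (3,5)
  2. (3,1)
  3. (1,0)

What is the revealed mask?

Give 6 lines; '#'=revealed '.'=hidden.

Click 1 (3,5) count=0: revealed 8 new [(2,4) (2,5) (3,4) (3,5) (4,4) (4,5) (5,4) (5,5)] -> total=8
Click 2 (3,1) count=0: revealed 9 new [(2,0) (2,1) (2,2) (3,0) (3,1) (3,2) (4,0) (4,1) (4,2)] -> total=17
Click 3 (1,0) count=1: revealed 1 new [(1,0)] -> total=18

Answer: ......
#.....
###.##
###.##
###.##
....##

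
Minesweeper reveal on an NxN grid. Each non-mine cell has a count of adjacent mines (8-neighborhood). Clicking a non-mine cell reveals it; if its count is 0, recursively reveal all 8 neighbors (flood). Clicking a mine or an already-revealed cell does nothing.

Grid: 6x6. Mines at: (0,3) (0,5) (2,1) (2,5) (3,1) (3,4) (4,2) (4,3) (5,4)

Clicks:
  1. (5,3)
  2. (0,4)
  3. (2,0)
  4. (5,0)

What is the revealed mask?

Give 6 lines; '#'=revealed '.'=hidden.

Click 1 (5,3) count=3: revealed 1 new [(5,3)] -> total=1
Click 2 (0,4) count=2: revealed 1 new [(0,4)] -> total=2
Click 3 (2,0) count=2: revealed 1 new [(2,0)] -> total=3
Click 4 (5,0) count=0: revealed 4 new [(4,0) (4,1) (5,0) (5,1)] -> total=7

Answer: ....#.
......
#.....
......
##....
##.#..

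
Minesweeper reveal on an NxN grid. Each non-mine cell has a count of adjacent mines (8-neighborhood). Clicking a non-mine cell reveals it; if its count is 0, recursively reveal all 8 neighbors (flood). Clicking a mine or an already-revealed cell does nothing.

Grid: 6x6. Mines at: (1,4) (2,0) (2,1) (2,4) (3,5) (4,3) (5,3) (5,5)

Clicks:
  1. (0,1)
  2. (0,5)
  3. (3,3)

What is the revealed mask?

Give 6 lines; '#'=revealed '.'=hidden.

Answer: ####.#
####..
......
...#..
......
......

Derivation:
Click 1 (0,1) count=0: revealed 8 new [(0,0) (0,1) (0,2) (0,3) (1,0) (1,1) (1,2) (1,3)] -> total=8
Click 2 (0,5) count=1: revealed 1 new [(0,5)] -> total=9
Click 3 (3,3) count=2: revealed 1 new [(3,3)] -> total=10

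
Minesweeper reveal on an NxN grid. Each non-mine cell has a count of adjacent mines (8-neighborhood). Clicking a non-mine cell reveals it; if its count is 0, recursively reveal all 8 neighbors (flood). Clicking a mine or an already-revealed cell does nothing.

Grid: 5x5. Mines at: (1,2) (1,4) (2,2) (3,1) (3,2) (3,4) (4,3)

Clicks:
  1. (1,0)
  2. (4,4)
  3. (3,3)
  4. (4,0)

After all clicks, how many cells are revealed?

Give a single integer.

Answer: 9

Derivation:
Click 1 (1,0) count=0: revealed 6 new [(0,0) (0,1) (1,0) (1,1) (2,0) (2,1)] -> total=6
Click 2 (4,4) count=2: revealed 1 new [(4,4)] -> total=7
Click 3 (3,3) count=4: revealed 1 new [(3,3)] -> total=8
Click 4 (4,0) count=1: revealed 1 new [(4,0)] -> total=9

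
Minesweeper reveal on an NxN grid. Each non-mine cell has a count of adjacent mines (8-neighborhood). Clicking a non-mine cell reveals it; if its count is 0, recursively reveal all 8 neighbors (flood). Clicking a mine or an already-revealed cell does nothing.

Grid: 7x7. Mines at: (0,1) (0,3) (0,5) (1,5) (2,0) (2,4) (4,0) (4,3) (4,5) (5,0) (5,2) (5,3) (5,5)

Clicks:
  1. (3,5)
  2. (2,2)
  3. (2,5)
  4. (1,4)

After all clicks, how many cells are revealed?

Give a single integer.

Click 1 (3,5) count=2: revealed 1 new [(3,5)] -> total=1
Click 2 (2,2) count=0: revealed 9 new [(1,1) (1,2) (1,3) (2,1) (2,2) (2,3) (3,1) (3,2) (3,3)] -> total=10
Click 3 (2,5) count=2: revealed 1 new [(2,5)] -> total=11
Click 4 (1,4) count=4: revealed 1 new [(1,4)] -> total=12

Answer: 12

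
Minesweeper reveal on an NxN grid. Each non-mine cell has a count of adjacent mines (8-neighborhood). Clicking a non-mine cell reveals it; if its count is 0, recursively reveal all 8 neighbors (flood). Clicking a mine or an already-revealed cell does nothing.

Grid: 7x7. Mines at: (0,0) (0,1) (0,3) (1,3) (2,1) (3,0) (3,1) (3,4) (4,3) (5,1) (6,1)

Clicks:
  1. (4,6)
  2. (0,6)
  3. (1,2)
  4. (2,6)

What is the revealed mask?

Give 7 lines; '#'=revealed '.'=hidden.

Click 1 (4,6) count=0: revealed 24 new [(0,4) (0,5) (0,6) (1,4) (1,5) (1,6) (2,4) (2,5) (2,6) (3,5) (3,6) (4,4) (4,5) (4,6) (5,2) (5,3) (5,4) (5,5) (5,6) (6,2) (6,3) (6,4) (6,5) (6,6)] -> total=24
Click 2 (0,6) count=0: revealed 0 new [(none)] -> total=24
Click 3 (1,2) count=4: revealed 1 new [(1,2)] -> total=25
Click 4 (2,6) count=0: revealed 0 new [(none)] -> total=25

Answer: ....###
..#.###
....###
.....##
....###
..#####
..#####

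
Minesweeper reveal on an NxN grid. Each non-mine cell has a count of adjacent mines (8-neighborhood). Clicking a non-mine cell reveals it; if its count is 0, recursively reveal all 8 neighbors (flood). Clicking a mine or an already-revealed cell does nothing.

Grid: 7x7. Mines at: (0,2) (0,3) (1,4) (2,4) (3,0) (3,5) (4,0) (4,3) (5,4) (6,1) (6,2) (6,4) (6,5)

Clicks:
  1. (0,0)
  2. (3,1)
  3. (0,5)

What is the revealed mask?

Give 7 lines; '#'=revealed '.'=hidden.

Answer: ##...#.
##.....
##.....
.#.....
.......
.......
.......

Derivation:
Click 1 (0,0) count=0: revealed 6 new [(0,0) (0,1) (1,0) (1,1) (2,0) (2,1)] -> total=6
Click 2 (3,1) count=2: revealed 1 new [(3,1)] -> total=7
Click 3 (0,5) count=1: revealed 1 new [(0,5)] -> total=8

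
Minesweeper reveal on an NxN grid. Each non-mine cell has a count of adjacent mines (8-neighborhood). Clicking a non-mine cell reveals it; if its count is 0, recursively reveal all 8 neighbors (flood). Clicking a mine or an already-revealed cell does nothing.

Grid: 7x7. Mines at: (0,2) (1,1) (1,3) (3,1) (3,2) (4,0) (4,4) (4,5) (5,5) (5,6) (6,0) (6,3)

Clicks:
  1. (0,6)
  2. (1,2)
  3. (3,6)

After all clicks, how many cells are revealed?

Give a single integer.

Answer: 13

Derivation:
Click 1 (0,6) count=0: revealed 12 new [(0,4) (0,5) (0,6) (1,4) (1,5) (1,6) (2,4) (2,5) (2,6) (3,4) (3,5) (3,6)] -> total=12
Click 2 (1,2) count=3: revealed 1 new [(1,2)] -> total=13
Click 3 (3,6) count=1: revealed 0 new [(none)] -> total=13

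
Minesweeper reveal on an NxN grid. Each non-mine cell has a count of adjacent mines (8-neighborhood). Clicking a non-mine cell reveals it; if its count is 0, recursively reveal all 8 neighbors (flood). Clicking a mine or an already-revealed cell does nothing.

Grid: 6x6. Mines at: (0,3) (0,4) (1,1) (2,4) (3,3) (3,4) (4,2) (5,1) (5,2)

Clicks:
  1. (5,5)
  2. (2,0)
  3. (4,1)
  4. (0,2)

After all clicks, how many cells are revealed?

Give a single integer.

Answer: 9

Derivation:
Click 1 (5,5) count=0: revealed 6 new [(4,3) (4,4) (4,5) (5,3) (5,4) (5,5)] -> total=6
Click 2 (2,0) count=1: revealed 1 new [(2,0)] -> total=7
Click 3 (4,1) count=3: revealed 1 new [(4,1)] -> total=8
Click 4 (0,2) count=2: revealed 1 new [(0,2)] -> total=9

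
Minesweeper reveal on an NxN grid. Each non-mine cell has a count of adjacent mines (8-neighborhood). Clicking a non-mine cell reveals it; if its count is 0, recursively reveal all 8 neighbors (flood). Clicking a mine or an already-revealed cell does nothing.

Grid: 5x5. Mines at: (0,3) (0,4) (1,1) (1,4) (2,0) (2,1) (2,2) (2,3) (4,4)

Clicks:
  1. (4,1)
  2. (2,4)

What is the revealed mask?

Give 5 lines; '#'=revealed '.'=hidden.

Click 1 (4,1) count=0: revealed 8 new [(3,0) (3,1) (3,2) (3,3) (4,0) (4,1) (4,2) (4,3)] -> total=8
Click 2 (2,4) count=2: revealed 1 new [(2,4)] -> total=9

Answer: .....
.....
....#
####.
####.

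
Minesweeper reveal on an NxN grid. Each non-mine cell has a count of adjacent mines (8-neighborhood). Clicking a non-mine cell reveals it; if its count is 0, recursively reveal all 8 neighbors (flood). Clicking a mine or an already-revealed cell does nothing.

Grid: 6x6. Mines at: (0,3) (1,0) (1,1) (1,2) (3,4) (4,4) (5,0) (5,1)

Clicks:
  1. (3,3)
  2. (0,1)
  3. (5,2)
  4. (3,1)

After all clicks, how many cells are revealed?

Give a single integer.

Answer: 14

Derivation:
Click 1 (3,3) count=2: revealed 1 new [(3,3)] -> total=1
Click 2 (0,1) count=3: revealed 1 new [(0,1)] -> total=2
Click 3 (5,2) count=1: revealed 1 new [(5,2)] -> total=3
Click 4 (3,1) count=0: revealed 11 new [(2,0) (2,1) (2,2) (2,3) (3,0) (3,1) (3,2) (4,0) (4,1) (4,2) (4,3)] -> total=14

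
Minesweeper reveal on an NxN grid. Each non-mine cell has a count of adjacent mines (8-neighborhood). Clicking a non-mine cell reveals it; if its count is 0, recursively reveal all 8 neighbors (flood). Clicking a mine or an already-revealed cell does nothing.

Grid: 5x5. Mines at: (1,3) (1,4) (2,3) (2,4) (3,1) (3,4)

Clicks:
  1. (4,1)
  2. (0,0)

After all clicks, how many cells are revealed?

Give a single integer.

Answer: 10

Derivation:
Click 1 (4,1) count=1: revealed 1 new [(4,1)] -> total=1
Click 2 (0,0) count=0: revealed 9 new [(0,0) (0,1) (0,2) (1,0) (1,1) (1,2) (2,0) (2,1) (2,2)] -> total=10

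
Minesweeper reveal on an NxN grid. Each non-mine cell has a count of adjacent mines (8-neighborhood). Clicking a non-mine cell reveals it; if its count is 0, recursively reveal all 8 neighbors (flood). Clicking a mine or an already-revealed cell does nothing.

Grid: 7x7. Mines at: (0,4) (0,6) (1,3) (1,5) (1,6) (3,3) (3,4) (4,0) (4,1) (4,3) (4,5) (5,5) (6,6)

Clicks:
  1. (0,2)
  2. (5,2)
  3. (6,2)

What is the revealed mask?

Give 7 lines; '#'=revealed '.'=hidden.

Click 1 (0,2) count=1: revealed 1 new [(0,2)] -> total=1
Click 2 (5,2) count=2: revealed 1 new [(5,2)] -> total=2
Click 3 (6,2) count=0: revealed 9 new [(5,0) (5,1) (5,3) (5,4) (6,0) (6,1) (6,2) (6,3) (6,4)] -> total=11

Answer: ..#....
.......
.......
.......
.......
#####..
#####..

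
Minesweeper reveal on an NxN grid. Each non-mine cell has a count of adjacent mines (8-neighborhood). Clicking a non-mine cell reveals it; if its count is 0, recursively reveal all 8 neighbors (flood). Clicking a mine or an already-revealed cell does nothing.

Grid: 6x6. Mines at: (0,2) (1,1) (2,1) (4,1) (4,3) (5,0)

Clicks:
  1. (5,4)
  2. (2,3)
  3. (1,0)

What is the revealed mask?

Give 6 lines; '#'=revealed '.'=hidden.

Answer: ...###
#.####
..####
..####
....##
....##

Derivation:
Click 1 (5,4) count=1: revealed 1 new [(5,4)] -> total=1
Click 2 (2,3) count=0: revealed 18 new [(0,3) (0,4) (0,5) (1,2) (1,3) (1,4) (1,5) (2,2) (2,3) (2,4) (2,5) (3,2) (3,3) (3,4) (3,5) (4,4) (4,5) (5,5)] -> total=19
Click 3 (1,0) count=2: revealed 1 new [(1,0)] -> total=20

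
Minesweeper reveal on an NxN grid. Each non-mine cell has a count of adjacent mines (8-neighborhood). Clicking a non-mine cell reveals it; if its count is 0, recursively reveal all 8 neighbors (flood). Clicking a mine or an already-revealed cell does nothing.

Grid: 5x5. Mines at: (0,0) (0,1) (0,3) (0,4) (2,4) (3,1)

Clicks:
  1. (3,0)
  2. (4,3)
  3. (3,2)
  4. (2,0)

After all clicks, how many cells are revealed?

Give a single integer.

Answer: 8

Derivation:
Click 1 (3,0) count=1: revealed 1 new [(3,0)] -> total=1
Click 2 (4,3) count=0: revealed 6 new [(3,2) (3,3) (3,4) (4,2) (4,3) (4,4)] -> total=7
Click 3 (3,2) count=1: revealed 0 new [(none)] -> total=7
Click 4 (2,0) count=1: revealed 1 new [(2,0)] -> total=8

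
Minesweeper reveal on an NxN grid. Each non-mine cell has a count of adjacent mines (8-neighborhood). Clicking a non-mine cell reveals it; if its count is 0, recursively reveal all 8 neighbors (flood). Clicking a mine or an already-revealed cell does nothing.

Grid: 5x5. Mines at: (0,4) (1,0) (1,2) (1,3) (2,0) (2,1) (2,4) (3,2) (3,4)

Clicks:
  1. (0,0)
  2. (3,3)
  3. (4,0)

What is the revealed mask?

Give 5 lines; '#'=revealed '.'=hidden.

Click 1 (0,0) count=1: revealed 1 new [(0,0)] -> total=1
Click 2 (3,3) count=3: revealed 1 new [(3,3)] -> total=2
Click 3 (4,0) count=0: revealed 4 new [(3,0) (3,1) (4,0) (4,1)] -> total=6

Answer: #....
.....
.....
##.#.
##...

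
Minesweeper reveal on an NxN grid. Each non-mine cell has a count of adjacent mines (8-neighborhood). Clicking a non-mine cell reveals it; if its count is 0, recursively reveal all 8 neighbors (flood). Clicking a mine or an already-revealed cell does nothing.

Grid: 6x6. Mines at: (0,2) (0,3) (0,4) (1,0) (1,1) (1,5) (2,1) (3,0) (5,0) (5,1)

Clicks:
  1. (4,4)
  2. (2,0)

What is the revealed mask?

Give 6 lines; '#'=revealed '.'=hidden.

Click 1 (4,4) count=0: revealed 19 new [(1,2) (1,3) (1,4) (2,2) (2,3) (2,4) (2,5) (3,2) (3,3) (3,4) (3,5) (4,2) (4,3) (4,4) (4,5) (5,2) (5,3) (5,4) (5,5)] -> total=19
Click 2 (2,0) count=4: revealed 1 new [(2,0)] -> total=20

Answer: ......
..###.
#.####
..####
..####
..####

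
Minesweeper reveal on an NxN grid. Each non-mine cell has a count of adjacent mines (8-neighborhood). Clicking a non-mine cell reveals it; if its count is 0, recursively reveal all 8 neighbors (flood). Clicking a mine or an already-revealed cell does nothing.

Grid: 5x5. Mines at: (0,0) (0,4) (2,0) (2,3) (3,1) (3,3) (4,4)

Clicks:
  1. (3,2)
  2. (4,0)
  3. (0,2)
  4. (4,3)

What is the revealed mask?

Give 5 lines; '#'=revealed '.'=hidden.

Answer: .###.
.###.
.....
..#..
#..#.

Derivation:
Click 1 (3,2) count=3: revealed 1 new [(3,2)] -> total=1
Click 2 (4,0) count=1: revealed 1 new [(4,0)] -> total=2
Click 3 (0,2) count=0: revealed 6 new [(0,1) (0,2) (0,3) (1,1) (1,2) (1,3)] -> total=8
Click 4 (4,3) count=2: revealed 1 new [(4,3)] -> total=9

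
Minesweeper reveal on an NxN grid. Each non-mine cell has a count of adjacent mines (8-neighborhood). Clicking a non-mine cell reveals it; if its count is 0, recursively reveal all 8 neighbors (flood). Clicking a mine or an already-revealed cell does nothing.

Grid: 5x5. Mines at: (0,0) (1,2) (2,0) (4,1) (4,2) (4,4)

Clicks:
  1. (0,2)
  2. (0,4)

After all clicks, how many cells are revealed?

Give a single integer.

Click 1 (0,2) count=1: revealed 1 new [(0,2)] -> total=1
Click 2 (0,4) count=0: revealed 8 new [(0,3) (0,4) (1,3) (1,4) (2,3) (2,4) (3,3) (3,4)] -> total=9

Answer: 9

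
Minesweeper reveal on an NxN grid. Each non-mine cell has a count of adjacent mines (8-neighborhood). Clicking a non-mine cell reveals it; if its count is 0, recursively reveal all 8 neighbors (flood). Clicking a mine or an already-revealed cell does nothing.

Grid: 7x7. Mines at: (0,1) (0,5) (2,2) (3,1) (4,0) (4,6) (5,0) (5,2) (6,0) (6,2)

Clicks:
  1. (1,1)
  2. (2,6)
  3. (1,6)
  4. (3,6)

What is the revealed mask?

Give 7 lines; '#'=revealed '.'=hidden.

Click 1 (1,1) count=2: revealed 1 new [(1,1)] -> total=1
Click 2 (2,6) count=0: revealed 23 new [(1,3) (1,4) (1,5) (1,6) (2,3) (2,4) (2,5) (2,6) (3,3) (3,4) (3,5) (3,6) (4,3) (4,4) (4,5) (5,3) (5,4) (5,5) (5,6) (6,3) (6,4) (6,5) (6,6)] -> total=24
Click 3 (1,6) count=1: revealed 0 new [(none)] -> total=24
Click 4 (3,6) count=1: revealed 0 new [(none)] -> total=24

Answer: .......
.#.####
...####
...####
...###.
...####
...####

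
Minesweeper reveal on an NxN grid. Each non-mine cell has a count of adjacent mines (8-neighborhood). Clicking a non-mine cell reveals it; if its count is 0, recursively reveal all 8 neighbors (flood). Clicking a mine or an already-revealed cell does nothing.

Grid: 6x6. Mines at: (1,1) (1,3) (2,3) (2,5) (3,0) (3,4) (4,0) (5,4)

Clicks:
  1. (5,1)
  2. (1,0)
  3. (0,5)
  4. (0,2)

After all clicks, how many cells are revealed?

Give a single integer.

Answer: 7

Derivation:
Click 1 (5,1) count=1: revealed 1 new [(5,1)] -> total=1
Click 2 (1,0) count=1: revealed 1 new [(1,0)] -> total=2
Click 3 (0,5) count=0: revealed 4 new [(0,4) (0,5) (1,4) (1,5)] -> total=6
Click 4 (0,2) count=2: revealed 1 new [(0,2)] -> total=7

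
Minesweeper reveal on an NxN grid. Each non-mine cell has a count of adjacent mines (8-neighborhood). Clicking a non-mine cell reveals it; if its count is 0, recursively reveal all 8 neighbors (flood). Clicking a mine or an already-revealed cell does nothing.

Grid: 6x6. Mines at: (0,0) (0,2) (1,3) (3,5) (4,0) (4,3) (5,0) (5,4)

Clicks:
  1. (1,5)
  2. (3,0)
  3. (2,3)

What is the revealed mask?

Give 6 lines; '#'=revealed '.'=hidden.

Click 1 (1,5) count=0: revealed 6 new [(0,4) (0,5) (1,4) (1,5) (2,4) (2,5)] -> total=6
Click 2 (3,0) count=1: revealed 1 new [(3,0)] -> total=7
Click 3 (2,3) count=1: revealed 1 new [(2,3)] -> total=8

Answer: ....##
....##
...###
#.....
......
......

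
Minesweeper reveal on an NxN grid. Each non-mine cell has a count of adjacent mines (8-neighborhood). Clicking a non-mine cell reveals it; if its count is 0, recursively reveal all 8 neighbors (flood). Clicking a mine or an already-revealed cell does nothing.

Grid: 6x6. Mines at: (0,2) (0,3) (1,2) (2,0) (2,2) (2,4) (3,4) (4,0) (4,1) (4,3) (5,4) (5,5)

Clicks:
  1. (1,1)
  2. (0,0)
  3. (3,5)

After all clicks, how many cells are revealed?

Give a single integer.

Click 1 (1,1) count=4: revealed 1 new [(1,1)] -> total=1
Click 2 (0,0) count=0: revealed 3 new [(0,0) (0,1) (1,0)] -> total=4
Click 3 (3,5) count=2: revealed 1 new [(3,5)] -> total=5

Answer: 5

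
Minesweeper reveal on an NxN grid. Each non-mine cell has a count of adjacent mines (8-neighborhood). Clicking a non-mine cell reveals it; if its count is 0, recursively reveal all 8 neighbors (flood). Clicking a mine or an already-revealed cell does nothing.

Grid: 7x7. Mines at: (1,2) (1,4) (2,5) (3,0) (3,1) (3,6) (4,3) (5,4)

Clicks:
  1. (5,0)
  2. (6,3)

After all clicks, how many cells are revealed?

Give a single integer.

Click 1 (5,0) count=0: revealed 11 new [(4,0) (4,1) (4,2) (5,0) (5,1) (5,2) (5,3) (6,0) (6,1) (6,2) (6,3)] -> total=11
Click 2 (6,3) count=1: revealed 0 new [(none)] -> total=11

Answer: 11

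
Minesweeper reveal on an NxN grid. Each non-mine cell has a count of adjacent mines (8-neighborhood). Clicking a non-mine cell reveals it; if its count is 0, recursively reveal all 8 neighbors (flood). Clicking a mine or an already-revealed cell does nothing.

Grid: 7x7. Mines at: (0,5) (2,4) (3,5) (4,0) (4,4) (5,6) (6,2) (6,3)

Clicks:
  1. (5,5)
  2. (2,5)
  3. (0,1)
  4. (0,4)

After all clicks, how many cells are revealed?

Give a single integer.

Click 1 (5,5) count=2: revealed 1 new [(5,5)] -> total=1
Click 2 (2,5) count=2: revealed 1 new [(2,5)] -> total=2
Click 3 (0,1) count=0: revealed 24 new [(0,0) (0,1) (0,2) (0,3) (0,4) (1,0) (1,1) (1,2) (1,3) (1,4) (2,0) (2,1) (2,2) (2,3) (3,0) (3,1) (3,2) (3,3) (4,1) (4,2) (4,3) (5,1) (5,2) (5,3)] -> total=26
Click 4 (0,4) count=1: revealed 0 new [(none)] -> total=26

Answer: 26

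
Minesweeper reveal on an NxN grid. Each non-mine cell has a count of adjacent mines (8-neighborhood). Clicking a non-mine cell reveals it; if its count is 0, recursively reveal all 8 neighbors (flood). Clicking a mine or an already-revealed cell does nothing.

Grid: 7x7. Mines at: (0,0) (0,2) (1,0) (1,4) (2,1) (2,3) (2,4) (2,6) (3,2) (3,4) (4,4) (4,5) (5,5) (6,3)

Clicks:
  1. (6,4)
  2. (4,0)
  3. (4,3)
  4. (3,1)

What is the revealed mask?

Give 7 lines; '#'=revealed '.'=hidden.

Click 1 (6,4) count=2: revealed 1 new [(6,4)] -> total=1
Click 2 (4,0) count=0: revealed 11 new [(3,0) (3,1) (4,0) (4,1) (4,2) (5,0) (5,1) (5,2) (6,0) (6,1) (6,2)] -> total=12
Click 3 (4,3) count=3: revealed 1 new [(4,3)] -> total=13
Click 4 (3,1) count=2: revealed 0 new [(none)] -> total=13

Answer: .......
.......
.......
##.....
####...
###....
###.#..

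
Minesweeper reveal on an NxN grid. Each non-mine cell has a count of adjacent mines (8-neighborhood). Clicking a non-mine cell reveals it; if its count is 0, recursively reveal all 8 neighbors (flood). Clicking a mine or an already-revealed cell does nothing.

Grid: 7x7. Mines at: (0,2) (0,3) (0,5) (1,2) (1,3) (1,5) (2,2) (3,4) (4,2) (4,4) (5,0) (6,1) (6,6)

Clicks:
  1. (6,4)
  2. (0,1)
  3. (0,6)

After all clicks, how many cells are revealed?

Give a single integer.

Click 1 (6,4) count=0: revealed 8 new [(5,2) (5,3) (5,4) (5,5) (6,2) (6,3) (6,4) (6,5)] -> total=8
Click 2 (0,1) count=2: revealed 1 new [(0,1)] -> total=9
Click 3 (0,6) count=2: revealed 1 new [(0,6)] -> total=10

Answer: 10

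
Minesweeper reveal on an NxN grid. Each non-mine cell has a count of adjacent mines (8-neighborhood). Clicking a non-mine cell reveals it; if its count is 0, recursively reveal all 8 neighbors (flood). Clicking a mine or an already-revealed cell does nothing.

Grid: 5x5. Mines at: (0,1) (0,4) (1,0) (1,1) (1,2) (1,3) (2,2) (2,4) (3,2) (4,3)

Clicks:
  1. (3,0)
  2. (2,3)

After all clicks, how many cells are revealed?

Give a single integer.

Answer: 7

Derivation:
Click 1 (3,0) count=0: revealed 6 new [(2,0) (2,1) (3,0) (3,1) (4,0) (4,1)] -> total=6
Click 2 (2,3) count=5: revealed 1 new [(2,3)] -> total=7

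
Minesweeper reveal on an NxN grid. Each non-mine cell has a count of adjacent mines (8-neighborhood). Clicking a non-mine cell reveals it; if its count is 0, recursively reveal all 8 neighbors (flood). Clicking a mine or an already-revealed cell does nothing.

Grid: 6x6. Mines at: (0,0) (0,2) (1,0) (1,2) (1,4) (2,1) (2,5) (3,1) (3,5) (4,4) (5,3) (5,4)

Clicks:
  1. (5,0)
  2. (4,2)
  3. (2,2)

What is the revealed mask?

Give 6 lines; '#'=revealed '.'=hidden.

Answer: ......
......
..#...
......
###...
###...

Derivation:
Click 1 (5,0) count=0: revealed 6 new [(4,0) (4,1) (4,2) (5,0) (5,1) (5,2)] -> total=6
Click 2 (4,2) count=2: revealed 0 new [(none)] -> total=6
Click 3 (2,2) count=3: revealed 1 new [(2,2)] -> total=7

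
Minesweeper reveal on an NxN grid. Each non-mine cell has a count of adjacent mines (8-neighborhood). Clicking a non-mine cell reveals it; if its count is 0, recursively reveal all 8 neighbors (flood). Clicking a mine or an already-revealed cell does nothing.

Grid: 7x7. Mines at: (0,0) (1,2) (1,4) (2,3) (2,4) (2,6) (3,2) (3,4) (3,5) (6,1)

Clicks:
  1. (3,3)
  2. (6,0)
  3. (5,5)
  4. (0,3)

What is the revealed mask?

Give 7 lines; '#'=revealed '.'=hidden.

Answer: ...#...
.......
.......
...#...
..#####
..#####
#.#####

Derivation:
Click 1 (3,3) count=4: revealed 1 new [(3,3)] -> total=1
Click 2 (6,0) count=1: revealed 1 new [(6,0)] -> total=2
Click 3 (5,5) count=0: revealed 15 new [(4,2) (4,3) (4,4) (4,5) (4,6) (5,2) (5,3) (5,4) (5,5) (5,6) (6,2) (6,3) (6,4) (6,5) (6,6)] -> total=17
Click 4 (0,3) count=2: revealed 1 new [(0,3)] -> total=18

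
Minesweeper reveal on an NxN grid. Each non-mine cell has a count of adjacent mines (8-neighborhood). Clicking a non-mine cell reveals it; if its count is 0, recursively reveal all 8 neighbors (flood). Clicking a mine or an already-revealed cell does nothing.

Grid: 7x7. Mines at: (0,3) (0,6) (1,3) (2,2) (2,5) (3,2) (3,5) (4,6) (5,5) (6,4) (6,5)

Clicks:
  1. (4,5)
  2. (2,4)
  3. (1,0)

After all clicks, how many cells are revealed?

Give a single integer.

Click 1 (4,5) count=3: revealed 1 new [(4,5)] -> total=1
Click 2 (2,4) count=3: revealed 1 new [(2,4)] -> total=2
Click 3 (1,0) count=0: revealed 22 new [(0,0) (0,1) (0,2) (1,0) (1,1) (1,2) (2,0) (2,1) (3,0) (3,1) (4,0) (4,1) (4,2) (4,3) (5,0) (5,1) (5,2) (5,3) (6,0) (6,1) (6,2) (6,3)] -> total=24

Answer: 24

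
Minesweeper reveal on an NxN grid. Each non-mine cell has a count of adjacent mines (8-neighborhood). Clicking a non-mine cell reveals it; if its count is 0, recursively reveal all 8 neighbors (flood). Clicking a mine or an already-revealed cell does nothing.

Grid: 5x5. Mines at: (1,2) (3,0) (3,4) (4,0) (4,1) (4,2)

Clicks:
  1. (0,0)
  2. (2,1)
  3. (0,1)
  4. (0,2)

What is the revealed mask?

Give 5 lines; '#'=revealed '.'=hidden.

Click 1 (0,0) count=0: revealed 6 new [(0,0) (0,1) (1,0) (1,1) (2,0) (2,1)] -> total=6
Click 2 (2,1) count=2: revealed 0 new [(none)] -> total=6
Click 3 (0,1) count=1: revealed 0 new [(none)] -> total=6
Click 4 (0,2) count=1: revealed 1 new [(0,2)] -> total=7

Answer: ###..
##...
##...
.....
.....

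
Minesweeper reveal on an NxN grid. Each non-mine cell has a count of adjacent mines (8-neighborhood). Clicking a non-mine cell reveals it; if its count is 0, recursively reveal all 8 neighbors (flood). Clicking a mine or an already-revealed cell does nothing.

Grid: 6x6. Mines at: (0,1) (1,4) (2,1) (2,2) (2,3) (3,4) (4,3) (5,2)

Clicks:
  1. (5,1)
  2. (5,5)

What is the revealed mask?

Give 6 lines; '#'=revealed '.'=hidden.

Click 1 (5,1) count=1: revealed 1 new [(5,1)] -> total=1
Click 2 (5,5) count=0: revealed 4 new [(4,4) (4,5) (5,4) (5,5)] -> total=5

Answer: ......
......
......
......
....##
.#..##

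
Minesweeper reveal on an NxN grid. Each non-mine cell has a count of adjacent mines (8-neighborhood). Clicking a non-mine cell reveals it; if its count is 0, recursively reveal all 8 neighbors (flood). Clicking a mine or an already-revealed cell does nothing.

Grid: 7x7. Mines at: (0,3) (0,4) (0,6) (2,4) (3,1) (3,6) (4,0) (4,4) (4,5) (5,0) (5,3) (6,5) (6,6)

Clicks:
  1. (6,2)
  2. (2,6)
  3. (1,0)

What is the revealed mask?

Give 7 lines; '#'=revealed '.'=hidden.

Answer: ###....
###....
###...#
.......
.......
.......
..#....

Derivation:
Click 1 (6,2) count=1: revealed 1 new [(6,2)] -> total=1
Click 2 (2,6) count=1: revealed 1 new [(2,6)] -> total=2
Click 3 (1,0) count=0: revealed 9 new [(0,0) (0,1) (0,2) (1,0) (1,1) (1,2) (2,0) (2,1) (2,2)] -> total=11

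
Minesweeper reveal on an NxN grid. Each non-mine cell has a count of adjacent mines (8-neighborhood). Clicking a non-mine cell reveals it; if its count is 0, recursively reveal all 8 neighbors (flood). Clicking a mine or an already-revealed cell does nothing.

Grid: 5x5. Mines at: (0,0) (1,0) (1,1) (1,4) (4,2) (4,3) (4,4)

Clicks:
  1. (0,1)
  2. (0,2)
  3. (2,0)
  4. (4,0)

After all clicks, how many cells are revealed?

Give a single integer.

Answer: 8

Derivation:
Click 1 (0,1) count=3: revealed 1 new [(0,1)] -> total=1
Click 2 (0,2) count=1: revealed 1 new [(0,2)] -> total=2
Click 3 (2,0) count=2: revealed 1 new [(2,0)] -> total=3
Click 4 (4,0) count=0: revealed 5 new [(2,1) (3,0) (3,1) (4,0) (4,1)] -> total=8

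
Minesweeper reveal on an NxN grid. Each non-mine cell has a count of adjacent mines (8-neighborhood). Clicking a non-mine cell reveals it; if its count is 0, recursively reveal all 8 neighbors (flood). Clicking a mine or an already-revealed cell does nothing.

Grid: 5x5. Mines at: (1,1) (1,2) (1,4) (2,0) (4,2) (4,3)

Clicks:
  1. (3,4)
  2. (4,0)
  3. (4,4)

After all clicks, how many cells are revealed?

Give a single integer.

Answer: 6

Derivation:
Click 1 (3,4) count=1: revealed 1 new [(3,4)] -> total=1
Click 2 (4,0) count=0: revealed 4 new [(3,0) (3,1) (4,0) (4,1)] -> total=5
Click 3 (4,4) count=1: revealed 1 new [(4,4)] -> total=6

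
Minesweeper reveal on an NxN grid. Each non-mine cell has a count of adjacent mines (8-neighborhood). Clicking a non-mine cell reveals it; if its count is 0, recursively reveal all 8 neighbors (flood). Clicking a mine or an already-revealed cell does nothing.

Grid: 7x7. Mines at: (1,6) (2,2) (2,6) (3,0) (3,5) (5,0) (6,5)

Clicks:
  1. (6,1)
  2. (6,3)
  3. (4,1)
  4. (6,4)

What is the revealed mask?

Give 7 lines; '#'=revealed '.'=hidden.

Answer: .......
.......
.......
.####..
.####..
.####..
.####..

Derivation:
Click 1 (6,1) count=1: revealed 1 new [(6,1)] -> total=1
Click 2 (6,3) count=0: revealed 15 new [(3,1) (3,2) (3,3) (3,4) (4,1) (4,2) (4,3) (4,4) (5,1) (5,2) (5,3) (5,4) (6,2) (6,3) (6,4)] -> total=16
Click 3 (4,1) count=2: revealed 0 new [(none)] -> total=16
Click 4 (6,4) count=1: revealed 0 new [(none)] -> total=16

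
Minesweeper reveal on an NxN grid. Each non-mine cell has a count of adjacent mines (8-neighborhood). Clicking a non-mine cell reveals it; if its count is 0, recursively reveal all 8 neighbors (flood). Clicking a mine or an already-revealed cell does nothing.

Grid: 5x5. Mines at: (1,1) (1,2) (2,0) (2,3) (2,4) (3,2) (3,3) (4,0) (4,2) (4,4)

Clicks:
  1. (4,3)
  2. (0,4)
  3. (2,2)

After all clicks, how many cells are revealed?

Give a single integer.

Answer: 6

Derivation:
Click 1 (4,3) count=4: revealed 1 new [(4,3)] -> total=1
Click 2 (0,4) count=0: revealed 4 new [(0,3) (0,4) (1,3) (1,4)] -> total=5
Click 3 (2,2) count=5: revealed 1 new [(2,2)] -> total=6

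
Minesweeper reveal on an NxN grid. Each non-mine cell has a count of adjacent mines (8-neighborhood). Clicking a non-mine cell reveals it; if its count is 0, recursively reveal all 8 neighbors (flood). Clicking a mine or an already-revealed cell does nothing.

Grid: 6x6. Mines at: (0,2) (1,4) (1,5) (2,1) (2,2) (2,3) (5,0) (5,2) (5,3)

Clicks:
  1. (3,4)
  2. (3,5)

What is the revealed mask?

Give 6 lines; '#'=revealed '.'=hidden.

Answer: ......
......
....##
....##
....##
....##

Derivation:
Click 1 (3,4) count=1: revealed 1 new [(3,4)] -> total=1
Click 2 (3,5) count=0: revealed 7 new [(2,4) (2,5) (3,5) (4,4) (4,5) (5,4) (5,5)] -> total=8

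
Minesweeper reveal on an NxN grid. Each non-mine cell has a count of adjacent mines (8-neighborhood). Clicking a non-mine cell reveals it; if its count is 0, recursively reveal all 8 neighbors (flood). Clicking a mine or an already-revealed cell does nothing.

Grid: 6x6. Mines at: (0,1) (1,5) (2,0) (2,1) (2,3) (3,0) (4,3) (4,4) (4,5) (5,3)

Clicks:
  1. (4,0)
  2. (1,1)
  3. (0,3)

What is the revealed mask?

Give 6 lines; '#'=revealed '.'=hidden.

Answer: ..###.
.####.
......
......
#.....
......

Derivation:
Click 1 (4,0) count=1: revealed 1 new [(4,0)] -> total=1
Click 2 (1,1) count=3: revealed 1 new [(1,1)] -> total=2
Click 3 (0,3) count=0: revealed 6 new [(0,2) (0,3) (0,4) (1,2) (1,3) (1,4)] -> total=8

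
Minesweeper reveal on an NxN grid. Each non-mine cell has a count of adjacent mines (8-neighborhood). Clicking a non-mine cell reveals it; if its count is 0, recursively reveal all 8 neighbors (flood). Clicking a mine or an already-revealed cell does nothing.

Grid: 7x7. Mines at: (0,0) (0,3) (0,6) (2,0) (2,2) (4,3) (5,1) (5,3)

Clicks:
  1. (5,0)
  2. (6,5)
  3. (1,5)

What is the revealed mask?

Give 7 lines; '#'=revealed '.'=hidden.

Click 1 (5,0) count=1: revealed 1 new [(5,0)] -> total=1
Click 2 (6,5) count=0: revealed 21 new [(1,3) (1,4) (1,5) (1,6) (2,3) (2,4) (2,5) (2,6) (3,3) (3,4) (3,5) (3,6) (4,4) (4,5) (4,6) (5,4) (5,5) (5,6) (6,4) (6,5) (6,6)] -> total=22
Click 3 (1,5) count=1: revealed 0 new [(none)] -> total=22

Answer: .......
...####
...####
...####
....###
#...###
....###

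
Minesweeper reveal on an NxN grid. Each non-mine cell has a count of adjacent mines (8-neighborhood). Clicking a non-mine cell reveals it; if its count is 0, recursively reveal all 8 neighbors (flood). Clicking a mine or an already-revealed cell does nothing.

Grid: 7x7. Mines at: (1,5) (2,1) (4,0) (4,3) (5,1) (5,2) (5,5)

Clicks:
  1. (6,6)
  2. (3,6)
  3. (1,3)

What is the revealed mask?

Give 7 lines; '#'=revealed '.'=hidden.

Click 1 (6,6) count=1: revealed 1 new [(6,6)] -> total=1
Click 2 (3,6) count=0: revealed 9 new [(2,4) (2,5) (2,6) (3,4) (3,5) (3,6) (4,4) (4,5) (4,6)] -> total=10
Click 3 (1,3) count=0: revealed 14 new [(0,0) (0,1) (0,2) (0,3) (0,4) (1,0) (1,1) (1,2) (1,3) (1,4) (2,2) (2,3) (3,2) (3,3)] -> total=24

Answer: #####..
#####..
..#####
..#####
....###
.......
......#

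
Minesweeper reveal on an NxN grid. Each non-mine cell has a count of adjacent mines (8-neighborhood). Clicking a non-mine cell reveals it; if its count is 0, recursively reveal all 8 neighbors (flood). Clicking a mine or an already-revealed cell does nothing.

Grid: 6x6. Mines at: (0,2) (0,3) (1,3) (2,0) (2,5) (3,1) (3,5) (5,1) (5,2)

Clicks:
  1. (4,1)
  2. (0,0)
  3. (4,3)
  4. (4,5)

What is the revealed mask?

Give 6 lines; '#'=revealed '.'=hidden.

Click 1 (4,1) count=3: revealed 1 new [(4,1)] -> total=1
Click 2 (0,0) count=0: revealed 4 new [(0,0) (0,1) (1,0) (1,1)] -> total=5
Click 3 (4,3) count=1: revealed 1 new [(4,3)] -> total=6
Click 4 (4,5) count=1: revealed 1 new [(4,5)] -> total=7

Answer: ##....
##....
......
......
.#.#.#
......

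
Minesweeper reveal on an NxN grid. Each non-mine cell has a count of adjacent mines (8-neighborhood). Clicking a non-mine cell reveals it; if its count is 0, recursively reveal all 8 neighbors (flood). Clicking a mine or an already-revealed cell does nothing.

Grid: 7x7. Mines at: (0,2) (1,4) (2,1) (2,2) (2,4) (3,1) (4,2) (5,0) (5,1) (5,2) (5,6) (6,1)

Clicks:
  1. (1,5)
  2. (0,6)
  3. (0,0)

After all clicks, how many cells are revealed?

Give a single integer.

Answer: 14

Derivation:
Click 1 (1,5) count=2: revealed 1 new [(1,5)] -> total=1
Click 2 (0,6) count=0: revealed 9 new [(0,5) (0,6) (1,6) (2,5) (2,6) (3,5) (3,6) (4,5) (4,6)] -> total=10
Click 3 (0,0) count=0: revealed 4 new [(0,0) (0,1) (1,0) (1,1)] -> total=14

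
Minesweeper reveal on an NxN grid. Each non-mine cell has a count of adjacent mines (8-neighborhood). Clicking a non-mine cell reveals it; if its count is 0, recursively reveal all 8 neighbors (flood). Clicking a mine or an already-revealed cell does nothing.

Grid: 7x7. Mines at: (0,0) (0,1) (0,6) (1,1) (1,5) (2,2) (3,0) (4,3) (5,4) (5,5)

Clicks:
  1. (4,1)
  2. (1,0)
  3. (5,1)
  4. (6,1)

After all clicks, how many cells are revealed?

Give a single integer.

Click 1 (4,1) count=1: revealed 1 new [(4,1)] -> total=1
Click 2 (1,0) count=3: revealed 1 new [(1,0)] -> total=2
Click 3 (5,1) count=0: revealed 10 new [(4,0) (4,2) (5,0) (5,1) (5,2) (5,3) (6,0) (6,1) (6,2) (6,3)] -> total=12
Click 4 (6,1) count=0: revealed 0 new [(none)] -> total=12

Answer: 12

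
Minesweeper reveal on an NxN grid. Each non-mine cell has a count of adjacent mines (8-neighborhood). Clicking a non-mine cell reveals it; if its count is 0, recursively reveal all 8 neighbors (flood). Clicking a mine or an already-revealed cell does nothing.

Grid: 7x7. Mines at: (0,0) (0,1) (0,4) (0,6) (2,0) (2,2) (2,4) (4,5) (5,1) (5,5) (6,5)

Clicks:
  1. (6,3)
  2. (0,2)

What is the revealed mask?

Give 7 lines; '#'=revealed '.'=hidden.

Answer: ..#....
.......
.......
..###..
..###..
..###..
..###..

Derivation:
Click 1 (6,3) count=0: revealed 12 new [(3,2) (3,3) (3,4) (4,2) (4,3) (4,4) (5,2) (5,3) (5,4) (6,2) (6,3) (6,4)] -> total=12
Click 2 (0,2) count=1: revealed 1 new [(0,2)] -> total=13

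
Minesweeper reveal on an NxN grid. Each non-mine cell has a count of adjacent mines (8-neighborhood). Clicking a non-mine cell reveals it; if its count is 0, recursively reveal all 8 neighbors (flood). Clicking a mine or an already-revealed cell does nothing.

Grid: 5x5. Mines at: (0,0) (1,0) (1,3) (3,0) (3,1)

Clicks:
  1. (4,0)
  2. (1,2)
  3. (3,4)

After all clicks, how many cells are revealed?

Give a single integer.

Click 1 (4,0) count=2: revealed 1 new [(4,0)] -> total=1
Click 2 (1,2) count=1: revealed 1 new [(1,2)] -> total=2
Click 3 (3,4) count=0: revealed 9 new [(2,2) (2,3) (2,4) (3,2) (3,3) (3,4) (4,2) (4,3) (4,4)] -> total=11

Answer: 11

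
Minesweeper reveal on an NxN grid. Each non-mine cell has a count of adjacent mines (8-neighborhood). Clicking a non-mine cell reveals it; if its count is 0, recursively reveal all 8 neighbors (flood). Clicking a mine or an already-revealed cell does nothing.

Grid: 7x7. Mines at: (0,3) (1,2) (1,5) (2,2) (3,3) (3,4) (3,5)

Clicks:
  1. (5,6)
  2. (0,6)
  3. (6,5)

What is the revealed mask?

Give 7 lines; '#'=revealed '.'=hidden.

Click 1 (5,6) count=0: revealed 30 new [(0,0) (0,1) (1,0) (1,1) (2,0) (2,1) (3,0) (3,1) (3,2) (4,0) (4,1) (4,2) (4,3) (4,4) (4,5) (4,6) (5,0) (5,1) (5,2) (5,3) (5,4) (5,5) (5,6) (6,0) (6,1) (6,2) (6,3) (6,4) (6,5) (6,6)] -> total=30
Click 2 (0,6) count=1: revealed 1 new [(0,6)] -> total=31
Click 3 (6,5) count=0: revealed 0 new [(none)] -> total=31

Answer: ##....#
##.....
##.....
###....
#######
#######
#######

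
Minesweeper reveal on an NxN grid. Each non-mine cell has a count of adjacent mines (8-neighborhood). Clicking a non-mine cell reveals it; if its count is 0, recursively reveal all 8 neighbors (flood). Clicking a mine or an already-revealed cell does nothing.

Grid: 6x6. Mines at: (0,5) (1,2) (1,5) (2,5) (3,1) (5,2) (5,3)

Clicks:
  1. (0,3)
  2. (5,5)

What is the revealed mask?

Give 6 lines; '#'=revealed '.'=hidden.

Click 1 (0,3) count=1: revealed 1 new [(0,3)] -> total=1
Click 2 (5,5) count=0: revealed 6 new [(3,4) (3,5) (4,4) (4,5) (5,4) (5,5)] -> total=7

Answer: ...#..
......
......
....##
....##
....##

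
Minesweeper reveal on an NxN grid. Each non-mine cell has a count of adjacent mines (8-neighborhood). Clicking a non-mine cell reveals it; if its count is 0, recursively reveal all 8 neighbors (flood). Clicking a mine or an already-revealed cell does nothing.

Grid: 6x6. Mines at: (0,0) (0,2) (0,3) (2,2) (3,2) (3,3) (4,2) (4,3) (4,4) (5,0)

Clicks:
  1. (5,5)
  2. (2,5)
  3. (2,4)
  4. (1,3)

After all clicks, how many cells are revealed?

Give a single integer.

Click 1 (5,5) count=1: revealed 1 new [(5,5)] -> total=1
Click 2 (2,5) count=0: revealed 8 new [(0,4) (0,5) (1,4) (1,5) (2,4) (2,5) (3,4) (3,5)] -> total=9
Click 3 (2,4) count=1: revealed 0 new [(none)] -> total=9
Click 4 (1,3) count=3: revealed 1 new [(1,3)] -> total=10

Answer: 10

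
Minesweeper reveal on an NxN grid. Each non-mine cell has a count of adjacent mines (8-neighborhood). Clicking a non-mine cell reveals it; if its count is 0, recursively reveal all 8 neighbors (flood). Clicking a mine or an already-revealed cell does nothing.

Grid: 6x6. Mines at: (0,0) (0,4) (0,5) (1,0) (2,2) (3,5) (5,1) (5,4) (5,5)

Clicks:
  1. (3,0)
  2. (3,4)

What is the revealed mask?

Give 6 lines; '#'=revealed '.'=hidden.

Click 1 (3,0) count=0: revealed 6 new [(2,0) (2,1) (3,0) (3,1) (4,0) (4,1)] -> total=6
Click 2 (3,4) count=1: revealed 1 new [(3,4)] -> total=7

Answer: ......
......
##....
##..#.
##....
......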